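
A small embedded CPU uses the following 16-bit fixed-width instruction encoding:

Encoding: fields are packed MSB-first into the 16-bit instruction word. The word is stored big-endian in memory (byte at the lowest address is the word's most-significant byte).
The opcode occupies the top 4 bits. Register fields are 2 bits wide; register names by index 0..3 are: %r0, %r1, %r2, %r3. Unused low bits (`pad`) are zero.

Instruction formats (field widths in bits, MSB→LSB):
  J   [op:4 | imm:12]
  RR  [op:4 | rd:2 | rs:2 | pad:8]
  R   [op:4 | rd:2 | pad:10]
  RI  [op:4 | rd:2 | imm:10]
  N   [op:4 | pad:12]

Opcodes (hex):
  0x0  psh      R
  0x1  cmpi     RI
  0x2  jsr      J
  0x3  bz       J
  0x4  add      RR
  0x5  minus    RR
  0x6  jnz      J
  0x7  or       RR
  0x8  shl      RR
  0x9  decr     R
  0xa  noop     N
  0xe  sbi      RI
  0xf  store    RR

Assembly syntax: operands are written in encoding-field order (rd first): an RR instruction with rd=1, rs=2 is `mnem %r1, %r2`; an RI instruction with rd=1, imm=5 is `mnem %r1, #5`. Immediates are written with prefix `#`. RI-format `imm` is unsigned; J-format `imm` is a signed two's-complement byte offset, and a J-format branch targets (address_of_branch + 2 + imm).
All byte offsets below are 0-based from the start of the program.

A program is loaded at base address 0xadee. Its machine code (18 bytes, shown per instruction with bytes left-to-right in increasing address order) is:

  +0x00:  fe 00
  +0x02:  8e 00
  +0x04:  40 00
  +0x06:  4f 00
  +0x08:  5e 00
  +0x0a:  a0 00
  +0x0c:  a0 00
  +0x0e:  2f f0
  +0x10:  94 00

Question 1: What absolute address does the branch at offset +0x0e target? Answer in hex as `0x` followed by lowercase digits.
off 0x0e: read 2f f0 as big → 0x2ff0
  opcode bits[15:12]=0x2: jsr/J
  imm: (w>>0)&0xfff=0xff0 (s12→-16) → #-16
  target = base 0xadee + off 0x0e + 2 + imm -16 = 0xadee

0xadee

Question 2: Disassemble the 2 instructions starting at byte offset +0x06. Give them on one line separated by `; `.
add %r3, %r3; minus %r3, %r2

[06] 4f 00 → 0x4f00
  opcode bits[15:12]=0x4: add/RR
  rd: (w>>10)&0x3=0x3 → %r3
  rs: (w>>8)&0x3=0x3 → %r3
[08] 5e 00 → 0x5e00
  opcode bits[15:12]=0x5: minus/RR
  rd: (w>>10)&0x3=0x3 → %r3
  rs: (w>>8)&0x3=0x2 → %r2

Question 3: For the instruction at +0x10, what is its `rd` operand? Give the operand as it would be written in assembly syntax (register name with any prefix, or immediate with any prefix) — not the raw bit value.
%r1

[10] 94 00 → 0x9400
  op=0x9400>>12=0x9 ⇒ decr (R)
  rd: (w>>10)&0x3=0x1 → %r1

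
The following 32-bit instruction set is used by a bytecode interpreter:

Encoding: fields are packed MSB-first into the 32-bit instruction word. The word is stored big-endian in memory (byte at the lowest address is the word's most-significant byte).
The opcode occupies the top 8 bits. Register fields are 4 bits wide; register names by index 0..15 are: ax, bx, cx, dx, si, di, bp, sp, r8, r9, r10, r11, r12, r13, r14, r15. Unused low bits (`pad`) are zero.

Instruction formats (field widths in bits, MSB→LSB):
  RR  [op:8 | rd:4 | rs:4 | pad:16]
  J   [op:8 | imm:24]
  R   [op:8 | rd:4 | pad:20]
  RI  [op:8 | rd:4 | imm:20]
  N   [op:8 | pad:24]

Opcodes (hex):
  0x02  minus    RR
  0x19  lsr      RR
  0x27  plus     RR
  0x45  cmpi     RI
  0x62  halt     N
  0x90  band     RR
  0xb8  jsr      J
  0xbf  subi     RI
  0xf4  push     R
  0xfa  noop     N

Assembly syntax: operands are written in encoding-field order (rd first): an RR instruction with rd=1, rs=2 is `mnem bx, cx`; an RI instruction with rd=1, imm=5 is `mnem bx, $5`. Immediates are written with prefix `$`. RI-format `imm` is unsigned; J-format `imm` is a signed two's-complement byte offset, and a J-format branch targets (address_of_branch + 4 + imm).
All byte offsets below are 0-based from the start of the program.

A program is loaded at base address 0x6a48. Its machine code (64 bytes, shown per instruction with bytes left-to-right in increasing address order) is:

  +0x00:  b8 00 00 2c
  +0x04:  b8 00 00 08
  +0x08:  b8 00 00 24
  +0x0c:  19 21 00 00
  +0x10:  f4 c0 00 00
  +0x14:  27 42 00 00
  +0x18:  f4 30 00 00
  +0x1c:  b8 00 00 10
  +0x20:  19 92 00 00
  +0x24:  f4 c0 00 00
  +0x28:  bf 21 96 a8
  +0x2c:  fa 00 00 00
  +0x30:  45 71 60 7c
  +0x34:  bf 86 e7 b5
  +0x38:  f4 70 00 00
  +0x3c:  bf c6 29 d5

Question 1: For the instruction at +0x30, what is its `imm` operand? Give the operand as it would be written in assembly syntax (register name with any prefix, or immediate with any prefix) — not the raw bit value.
+0x30: 45 71 60 7c ⇒ word 0x4571607c (big)
  op=0x4571607c>>24=0x45 ⇒ cmpi (RI)
  rd: (w>>20)&0xf=0x7 → sp
  imm: (w>>0)&0xfffff=0x1607c → $90236

$90236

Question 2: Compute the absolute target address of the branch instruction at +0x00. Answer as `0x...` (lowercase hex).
0x6a78

@+00  big-endian(b8 00 00 2c) = 0xb800002c
  top 8b → 0xb8 → jsr [J]
  imm@[23:0]=0x2c ⇒ $44
  target = base 0x6a48 + off 0x00 + 4 + imm 44 = 0x6a78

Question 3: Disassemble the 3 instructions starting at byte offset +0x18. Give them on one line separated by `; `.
[18] f4 30 00 00 → 0xf4300000
  op=0xf4300000>>24=0xf4 ⇒ push (R)
  [23:20] rd=3 = dx
[1c] b8 00 00 10 → 0xb8000010
  op=0xb8000010>>24=0xb8 ⇒ jsr (J)
  [23:0] imm=16 = $16
[20] 19 92 00 00 → 0x19920000
  op=0x19920000>>24=0x19 ⇒ lsr (RR)
  [23:20] rd=9 = r9
  [19:16] rs=2 = cx

push dx; jsr $16; lsr r9, cx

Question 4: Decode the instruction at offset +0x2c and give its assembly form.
noop

@+2c  big-endian(fa 00 00 00) = 0xfa000000
  op=0xfa000000>>24=0xfa ⇒ noop (N)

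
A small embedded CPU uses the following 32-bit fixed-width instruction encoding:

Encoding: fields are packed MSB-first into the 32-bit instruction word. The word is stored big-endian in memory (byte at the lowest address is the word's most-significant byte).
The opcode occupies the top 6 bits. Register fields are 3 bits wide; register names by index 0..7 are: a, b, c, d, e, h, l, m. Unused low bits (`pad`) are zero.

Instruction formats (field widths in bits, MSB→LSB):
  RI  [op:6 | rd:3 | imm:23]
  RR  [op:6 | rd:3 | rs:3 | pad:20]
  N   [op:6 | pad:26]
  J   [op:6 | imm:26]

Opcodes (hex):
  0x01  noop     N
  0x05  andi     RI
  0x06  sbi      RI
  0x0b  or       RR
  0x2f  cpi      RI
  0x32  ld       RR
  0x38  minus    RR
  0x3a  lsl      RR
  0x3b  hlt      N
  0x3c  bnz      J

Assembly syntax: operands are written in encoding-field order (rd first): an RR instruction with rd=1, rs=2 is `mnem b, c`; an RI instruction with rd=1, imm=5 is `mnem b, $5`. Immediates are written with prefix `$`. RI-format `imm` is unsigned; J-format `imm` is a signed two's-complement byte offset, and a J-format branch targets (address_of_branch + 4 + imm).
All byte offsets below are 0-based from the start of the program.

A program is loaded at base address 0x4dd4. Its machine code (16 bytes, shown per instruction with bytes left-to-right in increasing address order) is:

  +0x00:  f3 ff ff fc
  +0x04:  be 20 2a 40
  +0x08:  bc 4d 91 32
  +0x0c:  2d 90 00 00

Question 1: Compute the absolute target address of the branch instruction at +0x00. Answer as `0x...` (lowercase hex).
+0x00: f3 ff ff fc ⇒ word 0xf3fffffc (big)
  opcode bits[31:26]=0x3c: bnz/J
  [25:0] imm=67108860 (s26→-4) = $-4
  target = base 0x4dd4 + off 0x00 + 4 + imm -4 = 0x4dd4

0x4dd4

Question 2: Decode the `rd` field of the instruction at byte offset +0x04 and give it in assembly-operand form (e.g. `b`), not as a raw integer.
+0x04: be 20 2a 40 ⇒ word 0xbe202a40 (big)
  opcode bits[31:26]=0x2f: cpi/RI
  [25:23] rd=4 = e
  [22:0] imm=2107968 = $2107968

e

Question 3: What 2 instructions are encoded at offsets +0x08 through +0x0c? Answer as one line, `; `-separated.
cpi a, $5083442; or d, b

[08] bc 4d 91 32 → 0xbc4d9132
  top 6b → 0x2f → cpi [RI]
  [25:23] rd=0 = a
  [22:0] imm=5083442 = $5083442
[0c] 2d 90 00 00 → 0x2d900000
  top 6b → 0xb → or [RR]
  [25:23] rd=3 = d
  [22:20] rs=1 = b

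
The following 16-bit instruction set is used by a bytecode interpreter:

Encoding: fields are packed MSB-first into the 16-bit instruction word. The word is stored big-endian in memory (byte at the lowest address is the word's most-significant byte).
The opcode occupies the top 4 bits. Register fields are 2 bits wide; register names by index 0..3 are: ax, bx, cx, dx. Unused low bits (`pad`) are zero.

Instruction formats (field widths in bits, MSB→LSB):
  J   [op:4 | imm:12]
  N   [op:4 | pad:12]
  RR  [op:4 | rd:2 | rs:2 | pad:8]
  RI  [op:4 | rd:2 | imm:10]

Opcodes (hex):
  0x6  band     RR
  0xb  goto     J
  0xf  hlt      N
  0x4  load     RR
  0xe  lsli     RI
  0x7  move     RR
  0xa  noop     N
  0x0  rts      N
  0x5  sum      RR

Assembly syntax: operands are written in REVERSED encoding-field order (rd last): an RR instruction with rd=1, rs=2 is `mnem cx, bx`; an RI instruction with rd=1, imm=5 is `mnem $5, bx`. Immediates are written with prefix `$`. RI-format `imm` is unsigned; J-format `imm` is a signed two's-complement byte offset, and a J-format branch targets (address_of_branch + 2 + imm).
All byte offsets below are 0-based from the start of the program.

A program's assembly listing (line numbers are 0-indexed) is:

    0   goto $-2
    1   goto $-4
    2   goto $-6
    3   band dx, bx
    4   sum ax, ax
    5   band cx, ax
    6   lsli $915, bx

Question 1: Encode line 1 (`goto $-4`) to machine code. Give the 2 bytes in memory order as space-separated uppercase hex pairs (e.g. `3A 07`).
1. goto fields op=0xb:4|imm=-4:12 → word bffch → bf fc

BF FC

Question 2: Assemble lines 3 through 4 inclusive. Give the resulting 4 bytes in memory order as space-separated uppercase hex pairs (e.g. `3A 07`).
L3: band op=0x6:4|rd=1:2|rs=3:2|pad=0:8 ⇒ 0x6700 ⇒ big 67 00
L4: sum op=0x5:4|rd=0:2|rs=0:2|pad=0:8 ⇒ 0x5000 ⇒ big 50 00

67 00 50 00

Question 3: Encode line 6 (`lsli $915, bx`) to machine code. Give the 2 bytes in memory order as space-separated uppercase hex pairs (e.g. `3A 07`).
L6: lsli op=0xe:4|rd=1:2|imm=915:10 ⇒ 0xe793 ⇒ big e7 93

E7 93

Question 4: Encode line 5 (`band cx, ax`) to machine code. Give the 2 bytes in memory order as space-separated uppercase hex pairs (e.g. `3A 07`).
62 00

line 5 (band): pack op=0x6:4|rd=0:2|rs=2:2|pad=0:8 = 0x6200; big→ 62 00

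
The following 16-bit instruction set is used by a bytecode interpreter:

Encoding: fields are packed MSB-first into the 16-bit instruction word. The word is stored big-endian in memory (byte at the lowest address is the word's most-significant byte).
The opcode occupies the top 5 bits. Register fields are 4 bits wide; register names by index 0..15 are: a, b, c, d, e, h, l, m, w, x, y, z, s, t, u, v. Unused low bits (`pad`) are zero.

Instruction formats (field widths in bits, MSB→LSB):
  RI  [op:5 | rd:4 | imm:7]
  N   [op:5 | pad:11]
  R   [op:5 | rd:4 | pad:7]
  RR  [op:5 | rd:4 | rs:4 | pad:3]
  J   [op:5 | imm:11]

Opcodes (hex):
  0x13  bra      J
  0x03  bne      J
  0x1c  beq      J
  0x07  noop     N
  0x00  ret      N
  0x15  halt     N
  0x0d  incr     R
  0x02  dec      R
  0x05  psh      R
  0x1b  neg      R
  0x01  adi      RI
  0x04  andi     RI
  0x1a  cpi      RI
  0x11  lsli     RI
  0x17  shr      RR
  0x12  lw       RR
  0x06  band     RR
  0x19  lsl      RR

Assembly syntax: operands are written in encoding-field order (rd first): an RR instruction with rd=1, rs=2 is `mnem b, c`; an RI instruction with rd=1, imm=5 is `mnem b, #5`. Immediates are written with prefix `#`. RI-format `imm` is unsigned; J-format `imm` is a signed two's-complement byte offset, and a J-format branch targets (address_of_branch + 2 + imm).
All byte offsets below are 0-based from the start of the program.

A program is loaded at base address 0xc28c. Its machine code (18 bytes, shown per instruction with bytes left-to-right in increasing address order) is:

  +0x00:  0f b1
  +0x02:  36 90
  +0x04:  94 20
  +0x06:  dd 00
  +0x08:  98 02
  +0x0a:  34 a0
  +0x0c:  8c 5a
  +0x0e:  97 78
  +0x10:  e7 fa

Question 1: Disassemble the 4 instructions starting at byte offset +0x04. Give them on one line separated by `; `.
off 0x04: read 94 20 as big → 0x9420
  top 5b → 0x12 → lw [RR]
  rd@[10:7]=0x8 ⇒ w
  rs@[6:3]=0x4 ⇒ e
off 0x06: read dd 00 as big → 0xdd00
  top 5b → 0x1b → neg [R]
  rd@[10:7]=0xa ⇒ y
off 0x08: read 98 02 as big → 0x9802
  top 5b → 0x13 → bra [J]
  imm@[10:0]=0x2 ⇒ #2
off 0x0a: read 34 a0 as big → 0x34a0
  top 5b → 0x6 → band [RR]
  rd@[10:7]=0x9 ⇒ x
  rs@[6:3]=0x4 ⇒ e

lw w, e; neg y; bra #2; band x, e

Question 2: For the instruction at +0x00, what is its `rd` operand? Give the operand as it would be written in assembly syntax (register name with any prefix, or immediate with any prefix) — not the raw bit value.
+0x00: 0f b1 ⇒ word 0x0fb1 (big)
  top 5b → 0x1 → adi [RI]
  [10:7] rd=15 = v
  [6:0] imm=49 = #49

v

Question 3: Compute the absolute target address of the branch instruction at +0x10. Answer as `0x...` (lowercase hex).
@+10  big-endian(e7 fa) = 0xe7fa
  op=0xe7fa>>11=0x1c ⇒ beq (J)
  imm@[10:0]=0x7fa (s11→-6) ⇒ #-6
  target = base 0xc28c + off 0x10 + 2 + imm -6 = 0xc298

0xc298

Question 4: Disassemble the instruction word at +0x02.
off 0x02: read 36 90 as big → 0x3690
  top 5b → 0x6 → band [RR]
  rd@[10:7]=0xd ⇒ t
  rs@[6:3]=0x2 ⇒ c

band t, c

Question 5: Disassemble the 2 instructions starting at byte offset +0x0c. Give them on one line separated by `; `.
@+0c  big-endian(8c 5a) = 0x8c5a
  op=0x8c5a>>11=0x11 ⇒ lsli (RI)
  rd@[10:7]=0x8 ⇒ w
  imm@[6:0]=0x5a ⇒ #90
@+0e  big-endian(97 78) = 0x9778
  op=0x9778>>11=0x12 ⇒ lw (RR)
  rd@[10:7]=0xe ⇒ u
  rs@[6:3]=0xf ⇒ v

lsli w, #90; lw u, v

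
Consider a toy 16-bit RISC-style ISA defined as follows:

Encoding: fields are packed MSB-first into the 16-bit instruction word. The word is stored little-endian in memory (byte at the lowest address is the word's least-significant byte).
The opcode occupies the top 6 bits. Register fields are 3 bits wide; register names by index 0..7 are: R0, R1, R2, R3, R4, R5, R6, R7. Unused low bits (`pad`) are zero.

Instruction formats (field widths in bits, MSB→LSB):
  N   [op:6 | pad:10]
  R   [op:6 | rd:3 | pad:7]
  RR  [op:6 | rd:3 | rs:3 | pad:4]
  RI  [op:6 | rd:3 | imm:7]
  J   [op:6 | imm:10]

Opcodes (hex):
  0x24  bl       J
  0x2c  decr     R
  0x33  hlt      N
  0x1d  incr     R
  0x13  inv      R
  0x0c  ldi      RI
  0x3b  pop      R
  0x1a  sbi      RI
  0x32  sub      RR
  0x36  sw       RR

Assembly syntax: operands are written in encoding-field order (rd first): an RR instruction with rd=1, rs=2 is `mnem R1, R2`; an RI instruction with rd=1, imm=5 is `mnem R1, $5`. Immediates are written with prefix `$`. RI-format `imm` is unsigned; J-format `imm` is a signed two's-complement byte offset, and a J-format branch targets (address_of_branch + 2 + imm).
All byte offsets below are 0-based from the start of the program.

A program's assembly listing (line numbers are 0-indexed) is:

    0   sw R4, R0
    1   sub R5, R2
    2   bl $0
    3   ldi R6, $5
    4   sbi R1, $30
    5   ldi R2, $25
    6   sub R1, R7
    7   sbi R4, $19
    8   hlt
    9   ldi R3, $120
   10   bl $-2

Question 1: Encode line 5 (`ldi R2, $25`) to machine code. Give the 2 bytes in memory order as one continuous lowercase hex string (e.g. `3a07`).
1931

5. ldi fields op=0xc:6|rd=2:3|imm=25:7 → word 3119h → 19 31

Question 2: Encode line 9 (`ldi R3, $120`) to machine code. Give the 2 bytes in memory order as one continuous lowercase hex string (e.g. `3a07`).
9. ldi fields op=0xc:6|rd=3:3|imm=120:7 → word 31f8h → f8 31

f831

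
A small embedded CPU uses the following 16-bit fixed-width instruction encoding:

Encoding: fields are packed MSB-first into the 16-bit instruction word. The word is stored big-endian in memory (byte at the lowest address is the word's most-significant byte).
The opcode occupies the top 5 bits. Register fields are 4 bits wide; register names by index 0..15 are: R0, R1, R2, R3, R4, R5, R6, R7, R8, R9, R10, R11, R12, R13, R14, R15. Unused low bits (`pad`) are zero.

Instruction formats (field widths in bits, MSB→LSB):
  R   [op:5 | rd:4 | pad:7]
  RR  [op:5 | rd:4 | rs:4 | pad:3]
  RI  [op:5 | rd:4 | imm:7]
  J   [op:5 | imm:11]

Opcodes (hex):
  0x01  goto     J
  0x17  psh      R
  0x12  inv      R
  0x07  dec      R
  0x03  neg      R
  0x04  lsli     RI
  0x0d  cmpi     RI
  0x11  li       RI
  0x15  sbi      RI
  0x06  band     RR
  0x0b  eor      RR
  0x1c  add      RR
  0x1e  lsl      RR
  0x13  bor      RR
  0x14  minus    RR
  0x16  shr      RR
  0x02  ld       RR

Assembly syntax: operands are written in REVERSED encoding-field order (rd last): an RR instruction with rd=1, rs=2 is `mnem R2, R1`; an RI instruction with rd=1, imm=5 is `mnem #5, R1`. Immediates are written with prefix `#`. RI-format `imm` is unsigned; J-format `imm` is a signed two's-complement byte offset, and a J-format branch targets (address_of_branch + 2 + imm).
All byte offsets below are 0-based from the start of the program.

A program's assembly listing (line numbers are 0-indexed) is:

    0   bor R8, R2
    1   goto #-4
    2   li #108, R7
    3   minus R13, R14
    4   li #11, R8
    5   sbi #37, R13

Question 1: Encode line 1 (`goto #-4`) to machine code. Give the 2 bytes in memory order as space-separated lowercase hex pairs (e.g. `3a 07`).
1. goto fields op=0x1:5|imm=-4:11 → word 0ffch → 0f fc

0f fc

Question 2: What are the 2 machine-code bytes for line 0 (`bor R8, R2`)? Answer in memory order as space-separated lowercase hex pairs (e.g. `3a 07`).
line 0 (bor): pack op=0x13:5|rd=2:4|rs=8:4|pad=0:3 = 0x9940; big→ 99 40

99 40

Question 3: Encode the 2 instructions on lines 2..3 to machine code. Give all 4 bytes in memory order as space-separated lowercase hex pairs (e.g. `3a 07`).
8b ec a7 68

L2: li op=0x11:5|rd=7:4|imm=108:7 ⇒ 0x8bec ⇒ big 8b ec
L3: minus op=0x14:5|rd=14:4|rs=13:4|pad=0:3 ⇒ 0xa768 ⇒ big a7 68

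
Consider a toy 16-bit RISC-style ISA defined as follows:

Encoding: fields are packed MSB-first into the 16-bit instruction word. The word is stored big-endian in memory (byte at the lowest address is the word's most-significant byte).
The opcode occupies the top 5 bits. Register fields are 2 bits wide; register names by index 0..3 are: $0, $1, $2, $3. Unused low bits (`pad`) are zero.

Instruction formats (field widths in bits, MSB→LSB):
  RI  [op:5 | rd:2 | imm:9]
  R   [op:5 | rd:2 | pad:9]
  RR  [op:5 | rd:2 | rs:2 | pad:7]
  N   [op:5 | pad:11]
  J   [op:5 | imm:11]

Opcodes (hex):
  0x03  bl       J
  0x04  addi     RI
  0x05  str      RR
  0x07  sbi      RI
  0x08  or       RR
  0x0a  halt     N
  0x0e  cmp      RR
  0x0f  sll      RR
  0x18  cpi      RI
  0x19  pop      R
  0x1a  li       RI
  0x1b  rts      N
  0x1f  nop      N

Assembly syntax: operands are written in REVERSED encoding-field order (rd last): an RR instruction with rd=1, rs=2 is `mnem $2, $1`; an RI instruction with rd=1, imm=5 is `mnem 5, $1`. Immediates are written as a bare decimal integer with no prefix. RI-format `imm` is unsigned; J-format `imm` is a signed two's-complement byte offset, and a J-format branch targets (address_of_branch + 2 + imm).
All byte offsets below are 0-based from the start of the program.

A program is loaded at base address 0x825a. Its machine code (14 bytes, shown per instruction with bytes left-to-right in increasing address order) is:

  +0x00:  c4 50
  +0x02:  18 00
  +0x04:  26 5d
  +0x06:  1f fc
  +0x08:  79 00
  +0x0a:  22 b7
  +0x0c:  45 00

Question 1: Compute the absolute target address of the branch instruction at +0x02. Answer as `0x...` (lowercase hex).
[02] 18 00 → 0x1800
  opcode bits[15:11]=0x3: bl/J
  [10:0] imm=0 = 0
  target = base 0x825a + off 0x02 + 2 + imm 0 = 0x825e

0x825e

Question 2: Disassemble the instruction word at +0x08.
sll $2, $0

[08] 79 00 → 0x7900
  top 5b → 0xf → sll [RR]
  rd@[10:9]=0x0 ⇒ $0
  rs@[8:7]=0x2 ⇒ $2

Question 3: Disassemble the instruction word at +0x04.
[04] 26 5d → 0x265d
  op=0x265d>>11=0x4 ⇒ addi (RI)
  rd@[10:9]=0x3 ⇒ $3
  imm@[8:0]=0x5d ⇒ 93

addi 93, $3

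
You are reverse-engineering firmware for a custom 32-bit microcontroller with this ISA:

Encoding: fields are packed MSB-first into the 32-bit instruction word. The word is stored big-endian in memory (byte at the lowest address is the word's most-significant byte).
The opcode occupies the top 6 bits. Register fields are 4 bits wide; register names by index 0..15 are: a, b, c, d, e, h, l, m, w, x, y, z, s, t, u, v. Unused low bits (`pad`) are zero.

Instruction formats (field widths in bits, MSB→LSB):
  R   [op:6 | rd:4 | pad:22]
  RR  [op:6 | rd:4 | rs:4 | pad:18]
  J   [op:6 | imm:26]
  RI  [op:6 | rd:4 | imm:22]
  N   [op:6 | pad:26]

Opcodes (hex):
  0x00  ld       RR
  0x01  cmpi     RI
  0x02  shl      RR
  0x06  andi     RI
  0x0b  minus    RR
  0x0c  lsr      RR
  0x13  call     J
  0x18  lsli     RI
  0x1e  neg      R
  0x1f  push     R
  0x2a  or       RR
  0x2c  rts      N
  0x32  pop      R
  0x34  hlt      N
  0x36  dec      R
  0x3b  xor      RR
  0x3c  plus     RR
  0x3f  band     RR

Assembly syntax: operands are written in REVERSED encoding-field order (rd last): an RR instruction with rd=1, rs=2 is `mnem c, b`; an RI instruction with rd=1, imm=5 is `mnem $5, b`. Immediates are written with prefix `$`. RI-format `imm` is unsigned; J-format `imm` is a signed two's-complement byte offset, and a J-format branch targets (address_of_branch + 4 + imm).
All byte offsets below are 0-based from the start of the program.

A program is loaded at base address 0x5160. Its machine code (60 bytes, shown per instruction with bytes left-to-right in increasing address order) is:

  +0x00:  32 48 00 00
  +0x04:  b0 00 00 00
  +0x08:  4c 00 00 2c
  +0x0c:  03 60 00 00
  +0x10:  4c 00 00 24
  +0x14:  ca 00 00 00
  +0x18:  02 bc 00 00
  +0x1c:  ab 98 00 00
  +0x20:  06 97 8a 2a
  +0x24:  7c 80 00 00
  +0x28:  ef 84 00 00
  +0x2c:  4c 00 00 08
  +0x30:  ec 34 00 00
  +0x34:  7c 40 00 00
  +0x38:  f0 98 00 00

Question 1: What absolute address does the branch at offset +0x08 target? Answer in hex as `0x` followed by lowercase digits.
off 0x08: read 4c 00 00 2c as big → 0x4c00002c
  op=0x4c00002c>>26=0x13 ⇒ call (J)
  imm@[25:0]=0x2c ⇒ $44
  target = base 0x5160 + off 0x08 + 4 + imm 44 = 0x5198

0x5198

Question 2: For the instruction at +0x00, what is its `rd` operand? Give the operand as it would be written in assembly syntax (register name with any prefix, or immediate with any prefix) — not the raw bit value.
@+00  big-endian(32 48 00 00) = 0x32480000
  opcode bits[31:26]=0xc: lsr/RR
  rd@[25:22]=0x9 ⇒ x
  rs@[21:18]=0x2 ⇒ c

x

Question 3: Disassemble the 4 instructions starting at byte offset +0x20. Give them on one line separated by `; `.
cmpi $1542698, y; push c; xor b, u; call $8

[20] 06 97 8a 2a → 0x06978a2a
  top 6b → 0x1 → cmpi [RI]
  rd@[25:22]=0xa ⇒ y
  imm@[21:0]=0x178a2a ⇒ $1542698
[24] 7c 80 00 00 → 0x7c800000
  top 6b → 0x1f → push [R]
  rd@[25:22]=0x2 ⇒ c
[28] ef 84 00 00 → 0xef840000
  top 6b → 0x3b → xor [RR]
  rd@[25:22]=0xe ⇒ u
  rs@[21:18]=0x1 ⇒ b
[2c] 4c 00 00 08 → 0x4c000008
  top 6b → 0x13 → call [J]
  imm@[25:0]=0x8 ⇒ $8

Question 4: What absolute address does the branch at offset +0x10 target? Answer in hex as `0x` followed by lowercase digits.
@+10  big-endian(4c 00 00 24) = 0x4c000024
  opcode bits[31:26]=0x13: call/J
  [25:0] imm=36 = $36
  target = base 0x5160 + off 0x10 + 4 + imm 36 = 0x5198

0x5198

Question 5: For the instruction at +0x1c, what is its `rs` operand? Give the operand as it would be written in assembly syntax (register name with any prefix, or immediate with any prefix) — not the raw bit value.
l

+0x1c: ab 98 00 00 ⇒ word 0xab980000 (big)
  op=0xab980000>>26=0x2a ⇒ or (RR)
  [25:22] rd=14 = u
  [21:18] rs=6 = l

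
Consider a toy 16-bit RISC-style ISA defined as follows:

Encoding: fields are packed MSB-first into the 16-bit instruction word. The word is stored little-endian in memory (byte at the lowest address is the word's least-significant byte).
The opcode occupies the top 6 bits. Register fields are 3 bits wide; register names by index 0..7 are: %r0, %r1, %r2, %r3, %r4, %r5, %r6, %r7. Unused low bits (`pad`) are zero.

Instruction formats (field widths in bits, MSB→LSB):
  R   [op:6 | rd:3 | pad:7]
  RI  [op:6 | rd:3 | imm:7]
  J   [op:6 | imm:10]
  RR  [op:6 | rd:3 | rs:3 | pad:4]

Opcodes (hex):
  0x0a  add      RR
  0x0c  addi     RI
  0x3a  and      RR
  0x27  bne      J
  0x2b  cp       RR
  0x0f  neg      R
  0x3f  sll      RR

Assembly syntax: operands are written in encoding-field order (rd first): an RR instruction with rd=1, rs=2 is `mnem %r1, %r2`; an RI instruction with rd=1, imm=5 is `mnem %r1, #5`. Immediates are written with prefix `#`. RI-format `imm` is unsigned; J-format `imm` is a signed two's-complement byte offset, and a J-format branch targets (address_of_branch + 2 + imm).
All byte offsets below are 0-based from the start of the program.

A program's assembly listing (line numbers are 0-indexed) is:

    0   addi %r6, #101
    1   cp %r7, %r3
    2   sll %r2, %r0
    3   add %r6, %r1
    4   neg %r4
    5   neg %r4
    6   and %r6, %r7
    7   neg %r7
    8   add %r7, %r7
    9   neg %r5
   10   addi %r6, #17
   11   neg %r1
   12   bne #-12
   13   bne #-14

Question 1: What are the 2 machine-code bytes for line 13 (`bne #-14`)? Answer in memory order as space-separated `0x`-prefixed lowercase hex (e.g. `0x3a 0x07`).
line 13 (bne): pack op=0x27:6|imm=-14:10 = 0x9ff2; little→ f2 9f

0xf2 0x9f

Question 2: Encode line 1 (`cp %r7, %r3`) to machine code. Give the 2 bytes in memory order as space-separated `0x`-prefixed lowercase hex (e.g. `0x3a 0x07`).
0xb0 0xaf

L1: cp op=0x2b:6|rd=7:3|rs=3:3|pad=0:4 ⇒ 0xafb0 ⇒ little b0 af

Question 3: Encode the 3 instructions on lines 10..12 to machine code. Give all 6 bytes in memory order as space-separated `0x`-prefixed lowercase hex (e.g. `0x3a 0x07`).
L10: addi op=0xc:6|rd=6:3|imm=17:7 ⇒ 0x3311 ⇒ little 11 33
L11: neg op=0xf:6|rd=1:3|pad=0:7 ⇒ 0x3c80 ⇒ little 80 3c
L12: bne op=0x27:6|imm=-12:10 ⇒ 0x9ff4 ⇒ little f4 9f

0x11 0x33 0x80 0x3c 0xf4 0x9f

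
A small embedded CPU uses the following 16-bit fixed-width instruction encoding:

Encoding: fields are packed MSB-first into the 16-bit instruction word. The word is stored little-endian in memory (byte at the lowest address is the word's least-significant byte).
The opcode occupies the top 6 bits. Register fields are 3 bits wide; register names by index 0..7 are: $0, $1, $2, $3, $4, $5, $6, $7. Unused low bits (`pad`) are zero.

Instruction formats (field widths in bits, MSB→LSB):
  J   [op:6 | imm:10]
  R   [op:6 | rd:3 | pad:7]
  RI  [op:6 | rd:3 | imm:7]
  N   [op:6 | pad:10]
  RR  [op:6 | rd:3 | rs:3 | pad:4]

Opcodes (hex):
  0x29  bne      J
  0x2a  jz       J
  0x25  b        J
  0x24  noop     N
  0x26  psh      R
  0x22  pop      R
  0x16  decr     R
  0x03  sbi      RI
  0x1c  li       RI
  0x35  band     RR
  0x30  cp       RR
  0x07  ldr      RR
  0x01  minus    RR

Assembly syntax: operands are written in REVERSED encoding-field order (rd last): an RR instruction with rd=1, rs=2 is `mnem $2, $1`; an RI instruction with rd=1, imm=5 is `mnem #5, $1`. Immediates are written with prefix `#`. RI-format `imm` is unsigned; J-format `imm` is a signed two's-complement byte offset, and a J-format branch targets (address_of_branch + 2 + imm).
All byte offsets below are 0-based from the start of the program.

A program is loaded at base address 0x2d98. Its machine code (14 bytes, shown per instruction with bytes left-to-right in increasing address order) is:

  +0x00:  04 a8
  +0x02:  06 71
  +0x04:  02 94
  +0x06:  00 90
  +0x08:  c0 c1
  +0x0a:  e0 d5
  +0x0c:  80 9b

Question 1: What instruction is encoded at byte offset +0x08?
+0x08: c0 c1 ⇒ word 0xc1c0 (little)
  opcode bits[15:10]=0x30: cp/RR
  rd: (w>>7)&0x7=0x3 → $3
  rs: (w>>4)&0x7=0x4 → $4

cp $4, $3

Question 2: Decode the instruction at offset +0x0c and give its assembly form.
+0x0c: 80 9b ⇒ word 0x9b80 (little)
  op=0x9b80>>10=0x26 ⇒ psh (R)
  rd: (w>>7)&0x7=0x7 → $7

psh $7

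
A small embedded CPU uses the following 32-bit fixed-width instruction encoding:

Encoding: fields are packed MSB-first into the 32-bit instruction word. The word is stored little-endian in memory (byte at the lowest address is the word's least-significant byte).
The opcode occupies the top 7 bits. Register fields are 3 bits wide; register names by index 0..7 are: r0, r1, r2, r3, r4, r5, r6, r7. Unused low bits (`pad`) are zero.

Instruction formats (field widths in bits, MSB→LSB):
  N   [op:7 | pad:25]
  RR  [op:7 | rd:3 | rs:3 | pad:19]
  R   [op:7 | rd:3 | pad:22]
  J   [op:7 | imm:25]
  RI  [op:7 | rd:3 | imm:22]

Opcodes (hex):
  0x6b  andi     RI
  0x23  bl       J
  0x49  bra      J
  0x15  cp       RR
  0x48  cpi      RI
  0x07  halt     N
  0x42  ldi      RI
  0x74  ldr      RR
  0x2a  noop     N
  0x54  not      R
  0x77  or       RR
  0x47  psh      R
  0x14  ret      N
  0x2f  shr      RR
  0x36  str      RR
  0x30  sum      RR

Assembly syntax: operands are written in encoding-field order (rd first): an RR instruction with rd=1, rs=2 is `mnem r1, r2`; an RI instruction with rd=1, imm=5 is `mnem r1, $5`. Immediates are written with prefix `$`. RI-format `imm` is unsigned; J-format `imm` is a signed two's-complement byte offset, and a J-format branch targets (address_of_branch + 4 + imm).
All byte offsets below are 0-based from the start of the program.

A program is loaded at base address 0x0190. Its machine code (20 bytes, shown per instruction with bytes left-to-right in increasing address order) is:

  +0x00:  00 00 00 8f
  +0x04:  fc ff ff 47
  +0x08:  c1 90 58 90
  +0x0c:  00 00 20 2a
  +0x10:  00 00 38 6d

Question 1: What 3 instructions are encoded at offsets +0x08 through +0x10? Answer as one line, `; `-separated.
[08] c1 90 58 90 → 0x905890c1
  opcode bits[31:25]=0x48: cpi/RI
  rd: (w>>22)&0x7=0x1 → r1
  imm: (w>>0)&0x3fffff=0x1890c1 → $1609921
[0c] 00 00 20 2a → 0x2a200000
  opcode bits[31:25]=0x15: cp/RR
  rd: (w>>22)&0x7=0x0 → r0
  rs: (w>>19)&0x7=0x4 → r4
[10] 00 00 38 6d → 0x6d380000
  opcode bits[31:25]=0x36: str/RR
  rd: (w>>22)&0x7=0x4 → r4
  rs: (w>>19)&0x7=0x7 → r7

cpi r1, $1609921; cp r0, r4; str r4, r7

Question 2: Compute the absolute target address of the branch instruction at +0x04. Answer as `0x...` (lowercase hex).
0x0194

[04] fc ff ff 47 → 0x47fffffc
  opcode bits[31:25]=0x23: bl/J
  imm@[24:0]=0x1fffffc (s25→-4) ⇒ $-4
  target = base 0x0190 + off 0x04 + 4 + imm -4 = 0x0194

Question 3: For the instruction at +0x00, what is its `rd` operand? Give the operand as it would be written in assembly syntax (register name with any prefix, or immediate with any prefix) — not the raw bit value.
r4

off 0x00: read 00 00 00 8f as little → 0x8f000000
  top 7b → 0x47 → psh [R]
  rd@[24:22]=0x4 ⇒ r4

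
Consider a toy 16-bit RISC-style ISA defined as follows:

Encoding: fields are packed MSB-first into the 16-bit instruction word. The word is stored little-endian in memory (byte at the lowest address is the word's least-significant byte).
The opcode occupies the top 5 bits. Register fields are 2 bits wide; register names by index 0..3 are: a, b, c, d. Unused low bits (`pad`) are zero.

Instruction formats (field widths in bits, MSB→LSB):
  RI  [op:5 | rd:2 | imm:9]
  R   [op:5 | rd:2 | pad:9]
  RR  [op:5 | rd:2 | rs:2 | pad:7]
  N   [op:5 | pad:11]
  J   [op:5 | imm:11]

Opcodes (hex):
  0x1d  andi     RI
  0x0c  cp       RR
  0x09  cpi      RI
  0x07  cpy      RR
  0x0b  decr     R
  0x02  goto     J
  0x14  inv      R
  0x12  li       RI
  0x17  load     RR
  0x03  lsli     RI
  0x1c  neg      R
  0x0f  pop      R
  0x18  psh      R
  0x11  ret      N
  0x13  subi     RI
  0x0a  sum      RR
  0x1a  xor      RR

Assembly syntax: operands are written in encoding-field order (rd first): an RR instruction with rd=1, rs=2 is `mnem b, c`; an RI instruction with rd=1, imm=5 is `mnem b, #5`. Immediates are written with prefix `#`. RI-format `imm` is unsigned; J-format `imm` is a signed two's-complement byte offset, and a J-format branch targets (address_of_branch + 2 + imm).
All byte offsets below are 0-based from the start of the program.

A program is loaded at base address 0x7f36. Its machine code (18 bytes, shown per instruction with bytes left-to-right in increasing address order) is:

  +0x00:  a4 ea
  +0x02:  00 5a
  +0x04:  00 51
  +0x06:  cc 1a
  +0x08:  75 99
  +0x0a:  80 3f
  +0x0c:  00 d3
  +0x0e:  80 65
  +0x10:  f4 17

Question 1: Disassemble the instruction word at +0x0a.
+0x0a: 80 3f ⇒ word 0x3f80 (little)
  opcode bits[15:11]=0x7: cpy/RR
  rd: (w>>9)&0x3=0x3 → d
  rs: (w>>7)&0x3=0x3 → d

cpy d, d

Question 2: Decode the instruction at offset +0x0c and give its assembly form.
xor b, c

+0x0c: 00 d3 ⇒ word 0xd300 (little)
  op=0xd300>>11=0x1a ⇒ xor (RR)
  rd@[10:9]=0x1 ⇒ b
  rs@[8:7]=0x2 ⇒ c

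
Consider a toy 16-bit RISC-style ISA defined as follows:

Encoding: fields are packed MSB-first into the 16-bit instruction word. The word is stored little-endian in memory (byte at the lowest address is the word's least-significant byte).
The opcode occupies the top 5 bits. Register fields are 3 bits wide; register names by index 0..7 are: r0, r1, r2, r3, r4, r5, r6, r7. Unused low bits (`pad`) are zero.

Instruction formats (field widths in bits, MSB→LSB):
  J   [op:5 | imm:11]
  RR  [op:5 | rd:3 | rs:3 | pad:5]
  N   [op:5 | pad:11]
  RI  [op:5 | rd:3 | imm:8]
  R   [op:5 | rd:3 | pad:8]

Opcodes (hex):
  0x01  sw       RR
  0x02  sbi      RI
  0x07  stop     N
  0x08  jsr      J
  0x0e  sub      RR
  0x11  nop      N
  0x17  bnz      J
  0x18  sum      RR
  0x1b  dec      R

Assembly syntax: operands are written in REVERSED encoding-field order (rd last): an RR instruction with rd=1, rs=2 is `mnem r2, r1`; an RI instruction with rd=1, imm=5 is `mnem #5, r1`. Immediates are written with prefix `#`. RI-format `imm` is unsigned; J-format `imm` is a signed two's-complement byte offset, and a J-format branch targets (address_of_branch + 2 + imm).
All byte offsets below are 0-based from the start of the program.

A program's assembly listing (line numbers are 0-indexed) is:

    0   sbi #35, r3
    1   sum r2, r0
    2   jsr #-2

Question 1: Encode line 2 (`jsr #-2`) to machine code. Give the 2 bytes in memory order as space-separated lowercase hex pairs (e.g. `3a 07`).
fe 47

L2: jsr op=0x8:5|imm=-2:11 ⇒ 0x47fe ⇒ little fe 47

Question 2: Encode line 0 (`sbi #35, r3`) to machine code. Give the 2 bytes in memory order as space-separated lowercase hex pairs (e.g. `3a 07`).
L0: sbi op=0x2:5|rd=3:3|imm=35:8 ⇒ 0x1323 ⇒ little 23 13

23 13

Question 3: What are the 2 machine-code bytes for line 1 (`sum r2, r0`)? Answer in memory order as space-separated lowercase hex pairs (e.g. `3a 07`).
40 c0

line 1 (sum): pack op=0x18:5|rd=0:3|rs=2:3|pad=0:5 = 0xc040; little→ 40 c0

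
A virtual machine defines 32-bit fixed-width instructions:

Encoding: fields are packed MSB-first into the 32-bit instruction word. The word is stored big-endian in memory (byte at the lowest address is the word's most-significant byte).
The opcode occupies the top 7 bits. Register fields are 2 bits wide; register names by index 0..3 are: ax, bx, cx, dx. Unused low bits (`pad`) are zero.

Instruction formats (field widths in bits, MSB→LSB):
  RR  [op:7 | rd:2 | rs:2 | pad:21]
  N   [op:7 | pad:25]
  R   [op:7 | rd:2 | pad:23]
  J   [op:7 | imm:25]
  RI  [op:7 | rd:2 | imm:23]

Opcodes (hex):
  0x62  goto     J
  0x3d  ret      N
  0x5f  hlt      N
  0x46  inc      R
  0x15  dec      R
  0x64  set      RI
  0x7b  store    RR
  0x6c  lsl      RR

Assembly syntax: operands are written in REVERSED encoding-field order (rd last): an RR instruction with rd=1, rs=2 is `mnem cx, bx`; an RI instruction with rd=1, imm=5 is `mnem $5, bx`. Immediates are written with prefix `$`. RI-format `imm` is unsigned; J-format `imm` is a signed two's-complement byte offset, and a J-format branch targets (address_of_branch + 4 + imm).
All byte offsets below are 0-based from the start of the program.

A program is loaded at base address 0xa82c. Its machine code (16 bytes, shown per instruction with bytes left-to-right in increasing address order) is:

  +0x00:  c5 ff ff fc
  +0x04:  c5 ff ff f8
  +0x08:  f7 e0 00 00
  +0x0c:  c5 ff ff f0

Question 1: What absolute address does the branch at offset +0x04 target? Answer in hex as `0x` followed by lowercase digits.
0xa82c

+0x04: c5 ff ff f8 ⇒ word 0xc5fffff8 (big)
  top 7b → 0x62 → goto [J]
  [24:0] imm=33554424 (s25→-8) = $-8
  target = base 0xa82c + off 0x04 + 4 + imm -8 = 0xa82c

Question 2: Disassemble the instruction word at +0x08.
store dx, dx

@+08  big-endian(f7 e0 00 00) = 0xf7e00000
  op=0xf7e00000>>25=0x7b ⇒ store (RR)
  rd: (w>>23)&0x3=0x3 → dx
  rs: (w>>21)&0x3=0x3 → dx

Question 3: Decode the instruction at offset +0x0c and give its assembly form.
[0c] c5 ff ff f0 → 0xc5fffff0
  op=0xc5fffff0>>25=0x62 ⇒ goto (J)
  [24:0] imm=33554416 (s25→-16) = $-16

goto $-16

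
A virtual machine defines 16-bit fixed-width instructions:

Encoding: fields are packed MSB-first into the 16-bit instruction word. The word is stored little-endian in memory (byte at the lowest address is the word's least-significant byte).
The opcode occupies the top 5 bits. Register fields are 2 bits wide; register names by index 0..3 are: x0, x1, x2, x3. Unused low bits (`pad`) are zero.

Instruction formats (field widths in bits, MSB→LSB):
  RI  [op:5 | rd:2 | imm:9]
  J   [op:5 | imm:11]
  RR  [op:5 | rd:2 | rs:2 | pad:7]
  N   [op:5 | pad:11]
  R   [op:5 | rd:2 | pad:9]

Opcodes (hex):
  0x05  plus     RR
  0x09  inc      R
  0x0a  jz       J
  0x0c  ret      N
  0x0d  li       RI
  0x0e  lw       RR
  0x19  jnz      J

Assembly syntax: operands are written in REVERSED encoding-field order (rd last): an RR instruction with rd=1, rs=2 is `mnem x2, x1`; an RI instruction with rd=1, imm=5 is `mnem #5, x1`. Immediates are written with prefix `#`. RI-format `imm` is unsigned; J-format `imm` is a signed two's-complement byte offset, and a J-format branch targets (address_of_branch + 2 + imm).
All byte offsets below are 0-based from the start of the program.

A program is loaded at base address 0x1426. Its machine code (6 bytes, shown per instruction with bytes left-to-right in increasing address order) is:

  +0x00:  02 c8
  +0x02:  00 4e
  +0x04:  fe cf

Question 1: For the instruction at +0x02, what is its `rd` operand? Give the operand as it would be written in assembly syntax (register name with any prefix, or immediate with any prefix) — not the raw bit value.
off 0x02: read 00 4e as little → 0x4e00
  top 5b → 0x9 → inc [R]
  [10:9] rd=3 = x3

x3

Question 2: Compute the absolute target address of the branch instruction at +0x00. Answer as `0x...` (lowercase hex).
+0x00: 02 c8 ⇒ word 0xc802 (little)
  opcode bits[15:11]=0x19: jnz/J
  imm: (w>>0)&0x7ff=0x2 → #2
  target = base 0x1426 + off 0x00 + 2 + imm 2 = 0x142a

0x142a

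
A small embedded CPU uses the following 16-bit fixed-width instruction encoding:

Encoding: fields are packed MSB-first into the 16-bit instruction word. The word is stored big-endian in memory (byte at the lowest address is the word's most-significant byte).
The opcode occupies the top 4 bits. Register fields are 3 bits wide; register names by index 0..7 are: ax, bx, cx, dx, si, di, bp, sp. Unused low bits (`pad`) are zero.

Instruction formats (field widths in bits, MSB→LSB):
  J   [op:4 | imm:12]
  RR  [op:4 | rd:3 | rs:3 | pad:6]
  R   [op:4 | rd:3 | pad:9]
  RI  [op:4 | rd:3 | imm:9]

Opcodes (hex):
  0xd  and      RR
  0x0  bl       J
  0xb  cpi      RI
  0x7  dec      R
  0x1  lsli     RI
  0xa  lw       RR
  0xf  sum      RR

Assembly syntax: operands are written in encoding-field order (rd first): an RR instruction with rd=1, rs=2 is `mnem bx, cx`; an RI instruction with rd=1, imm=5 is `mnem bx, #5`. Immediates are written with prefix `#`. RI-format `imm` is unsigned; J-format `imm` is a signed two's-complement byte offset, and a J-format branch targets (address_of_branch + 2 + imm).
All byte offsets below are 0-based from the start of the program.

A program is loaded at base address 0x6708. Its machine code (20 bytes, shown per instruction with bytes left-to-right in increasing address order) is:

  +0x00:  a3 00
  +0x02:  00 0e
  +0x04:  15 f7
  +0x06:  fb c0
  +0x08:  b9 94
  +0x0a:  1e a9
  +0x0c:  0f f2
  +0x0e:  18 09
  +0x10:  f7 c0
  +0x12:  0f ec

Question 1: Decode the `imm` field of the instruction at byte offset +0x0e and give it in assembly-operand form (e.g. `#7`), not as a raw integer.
#9

[0e] 18 09 → 0x1809
  op=0x1809>>12=0x1 ⇒ lsli (RI)
  rd: (w>>9)&0x7=0x4 → si
  imm: (w>>0)&0x1ff=0x9 → #9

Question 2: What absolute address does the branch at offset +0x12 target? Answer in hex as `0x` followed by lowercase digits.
off 0x12: read 0f ec as big → 0x0fec
  op=0x0fec>>12=0x0 ⇒ bl (J)
  imm: (w>>0)&0xfff=0xfec (s12→-20) → #-20
  target = base 0x6708 + off 0x12 + 2 + imm -20 = 0x6708

0x6708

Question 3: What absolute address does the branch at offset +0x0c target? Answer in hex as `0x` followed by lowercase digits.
off 0x0c: read 0f f2 as big → 0x0ff2
  opcode bits[15:12]=0x0: bl/J
  [11:0] imm=4082 (s12→-14) = #-14
  target = base 0x6708 + off 0x0c + 2 + imm -14 = 0x6708

0x6708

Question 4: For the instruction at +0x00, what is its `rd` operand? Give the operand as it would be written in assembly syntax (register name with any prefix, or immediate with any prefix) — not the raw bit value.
+0x00: a3 00 ⇒ word 0xa300 (big)
  op=0xa300>>12=0xa ⇒ lw (RR)
  rd: (w>>9)&0x7=0x1 → bx
  rs: (w>>6)&0x7=0x4 → si

bx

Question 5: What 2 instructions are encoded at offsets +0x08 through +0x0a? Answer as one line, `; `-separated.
cpi si, #404; lsli sp, #169

[08] b9 94 → 0xb994
  op=0xb994>>12=0xb ⇒ cpi (RI)
  rd@[11:9]=0x4 ⇒ si
  imm@[8:0]=0x194 ⇒ #404
[0a] 1e a9 → 0x1ea9
  op=0x1ea9>>12=0x1 ⇒ lsli (RI)
  rd@[11:9]=0x7 ⇒ sp
  imm@[8:0]=0xa9 ⇒ #169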